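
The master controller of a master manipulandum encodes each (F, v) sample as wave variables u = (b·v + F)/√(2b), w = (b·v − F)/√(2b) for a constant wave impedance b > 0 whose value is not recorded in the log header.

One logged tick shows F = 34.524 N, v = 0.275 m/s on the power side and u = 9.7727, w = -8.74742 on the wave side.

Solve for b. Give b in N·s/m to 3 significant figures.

b = 6.95 N·s/m

u + w = 1.0253;  u + w = √(2b)·v, so √(2b) = 1.0253/0.275 = 3.7283.
b = (√(2b))²/2 = 13.9002/2 = 6.9501.
(Check via u − w = 2F/√(2b): u − w = 18.5201, 2F/√(2b) = 18.5200.)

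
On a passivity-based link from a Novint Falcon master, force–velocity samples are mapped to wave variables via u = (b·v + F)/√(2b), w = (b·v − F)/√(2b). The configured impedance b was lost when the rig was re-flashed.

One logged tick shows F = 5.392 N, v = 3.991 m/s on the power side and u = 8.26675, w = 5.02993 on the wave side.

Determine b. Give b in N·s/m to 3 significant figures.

b = 5.55 N·s/m

u + w = 13.29668;  u + w = √(2b)·v, so √(2b) = 13.29668/3.991 = 3.33167.
b = (√(2b))²/2 = 11.10000/2 = 5.55000.
(Check via u − w = 2F/√(2b): u − w = 3.23682, 2F/√(2b) = 3.23682.)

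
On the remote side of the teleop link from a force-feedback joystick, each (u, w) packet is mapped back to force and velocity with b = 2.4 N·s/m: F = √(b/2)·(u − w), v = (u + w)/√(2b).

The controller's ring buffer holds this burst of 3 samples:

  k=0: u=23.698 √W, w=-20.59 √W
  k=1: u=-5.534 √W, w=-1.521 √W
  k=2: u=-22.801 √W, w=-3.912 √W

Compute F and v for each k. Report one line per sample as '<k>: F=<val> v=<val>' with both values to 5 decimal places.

k=0: u−w=44.28800, u+w=3.10800; √(b/2)=1.09545, √(2b)=2.19089; F=1.09545×44.288=48.51507, v=3.10800/2.19089=1.41860
k=1: u−w=-4.01300, u+w=-7.05500; √(b/2)=1.09545, √(2b)=2.19089; F=1.09545×(-4.013)=-4.39602, v=-7.05500/2.19089=-3.22015
k=2: u−w=-18.88900, u+w=-26.71300; √(b/2)=1.09545, √(2b)=2.19089; F=1.09545×(-18.889)=-20.69186, v=-26.71300/2.19089=-12.19276

0: F=48.51507 v=1.41860
1: F=-4.39602 v=-3.22015
2: F=-20.69186 v=-12.19276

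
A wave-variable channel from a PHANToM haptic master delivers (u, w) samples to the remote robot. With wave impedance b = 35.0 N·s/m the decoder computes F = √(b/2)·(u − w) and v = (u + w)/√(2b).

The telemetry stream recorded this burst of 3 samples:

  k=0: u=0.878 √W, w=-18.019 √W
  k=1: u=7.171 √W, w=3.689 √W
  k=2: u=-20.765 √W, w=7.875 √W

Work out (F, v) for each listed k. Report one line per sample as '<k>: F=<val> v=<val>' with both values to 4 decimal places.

0: F=79.0518 v=-2.0487
1: F=14.5663 v=1.2980
2: F=-119.8097 v=-1.5406

k=0: u−w=18.8970, u+w=-17.1410; √(b/2)=4.1833, √(2b)=8.3666; F=4.1833×18.897=79.0518, v=-17.1410/8.3666=-2.0487
k=1: u−w=3.4820, u+w=10.8600; √(b/2)=4.1833, √(2b)=8.3666; F=4.1833×3.482=14.5663, v=10.8600/8.3666=1.2980
k=2: u−w=-28.6400, u+w=-12.8900; √(b/2)=4.1833, √(2b)=8.3666; F=4.1833×(-28.64)=-119.8097, v=-12.8900/8.3666=-1.5406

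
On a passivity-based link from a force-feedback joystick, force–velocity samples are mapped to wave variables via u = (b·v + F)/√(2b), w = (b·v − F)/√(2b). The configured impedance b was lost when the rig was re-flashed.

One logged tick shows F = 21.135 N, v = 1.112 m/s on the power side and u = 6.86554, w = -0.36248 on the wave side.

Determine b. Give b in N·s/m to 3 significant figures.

u + w = 6.50306;  u + w = √(2b)·v, so √(2b) = 6.50306/1.112 = 5.84808.
b = (√(2b))²/2 = 34.19999/2 = 17.09999.
(Check via u − w = 2F/√(2b): u − w = 7.22802, 2F/√(2b) = 7.22802.)

b = 17.1 N·s/m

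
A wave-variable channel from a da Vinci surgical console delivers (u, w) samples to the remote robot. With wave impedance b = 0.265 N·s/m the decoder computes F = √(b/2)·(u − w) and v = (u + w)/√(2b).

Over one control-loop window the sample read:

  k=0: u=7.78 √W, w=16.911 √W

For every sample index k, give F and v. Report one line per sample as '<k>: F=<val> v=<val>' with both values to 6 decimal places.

0: F=-3.323734 v=33.915697

k=0: u−w=-9.131000, u+w=24.691000; √(b/2)=0.364005, √(2b)=0.728011; F=0.364005×(-9.131)=-3.323734, v=24.691000/0.728011=33.915697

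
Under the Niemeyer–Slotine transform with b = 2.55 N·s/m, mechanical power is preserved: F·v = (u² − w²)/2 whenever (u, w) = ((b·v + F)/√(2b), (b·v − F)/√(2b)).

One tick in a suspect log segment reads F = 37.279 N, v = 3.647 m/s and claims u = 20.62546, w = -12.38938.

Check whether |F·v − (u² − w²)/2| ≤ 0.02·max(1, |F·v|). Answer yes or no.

F·v = 37.279×3.647 = 135.95651 W.
(u² − w²)/2 = (425.40960 − 153.49674)/2 = 135.95643 W.
|Δ| = 0.00008;  2% of max(1, |F·v|) = 2.71913.

yes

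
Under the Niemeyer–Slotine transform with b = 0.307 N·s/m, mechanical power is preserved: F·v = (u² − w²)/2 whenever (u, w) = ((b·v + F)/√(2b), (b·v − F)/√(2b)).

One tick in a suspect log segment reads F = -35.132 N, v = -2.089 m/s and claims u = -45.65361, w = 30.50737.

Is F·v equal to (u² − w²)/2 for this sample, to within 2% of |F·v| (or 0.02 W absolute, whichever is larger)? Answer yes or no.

F·v = (-35.132)×(-2.089) = 73.39075 W.
(u² − w²)/2 = (2084.25211 − 930.69962)/2 = 576.77624 W.
|Δ| = 503.38549;  2% of max(1, |F·v|) = 1.46781.

no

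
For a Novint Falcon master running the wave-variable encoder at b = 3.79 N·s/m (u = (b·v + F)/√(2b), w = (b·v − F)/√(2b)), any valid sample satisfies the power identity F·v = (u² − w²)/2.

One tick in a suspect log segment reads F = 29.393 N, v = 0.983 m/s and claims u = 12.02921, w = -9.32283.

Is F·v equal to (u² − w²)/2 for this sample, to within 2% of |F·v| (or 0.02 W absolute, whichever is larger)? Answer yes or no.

yes

F·v = 29.393×0.983 = 28.89332 W.
(u² − w²)/2 = (144.70189 − 86.91516)/2 = 28.89337 W.
|Δ| = 0.00005;  2% of max(1, |F·v|) = 0.57787.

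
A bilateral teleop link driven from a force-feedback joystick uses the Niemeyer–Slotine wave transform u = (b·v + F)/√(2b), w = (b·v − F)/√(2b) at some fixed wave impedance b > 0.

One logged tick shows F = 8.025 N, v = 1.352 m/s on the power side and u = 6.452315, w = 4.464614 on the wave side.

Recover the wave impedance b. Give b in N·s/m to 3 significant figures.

b = 32.6 N·s/m

u + w = 10.916929;  u + w = √(2b)·v, so √(2b) = 10.916929/1.352 = 8.074652.
b = (√(2b))²/2 = 65.199999/2 = 32.599999.
(Check via u − w = 2F/√(2b): u − w = 1.987701, 2F/√(2b) = 1.987702.)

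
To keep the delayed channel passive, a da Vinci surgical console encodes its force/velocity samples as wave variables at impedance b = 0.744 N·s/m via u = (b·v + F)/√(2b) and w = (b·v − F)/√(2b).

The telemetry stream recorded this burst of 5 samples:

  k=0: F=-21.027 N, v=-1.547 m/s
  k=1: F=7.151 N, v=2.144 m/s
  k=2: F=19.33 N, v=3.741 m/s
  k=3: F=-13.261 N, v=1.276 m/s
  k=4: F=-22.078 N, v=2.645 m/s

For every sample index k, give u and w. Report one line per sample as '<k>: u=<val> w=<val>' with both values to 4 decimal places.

0: u=-18.1811 w=16.2940
1: u=7.1699 w=-4.5546
2: u=18.1281 w=-13.5647
3: u=-10.0929 w=11.6494
4: u=-16.4859 w=19.7124

k=0: b·v=0.744×(-1.547)=-1.1510; √(2b)=1.2198; u=(-1.1510+(-21.027))/1.2198=-18.1811, w=(-1.1510−(-21.027))/1.2198=16.2940
k=1: b·v=0.744×2.144=1.5951; √(2b)=1.2198; u=(1.5951+7.151)/1.2198=7.1699, w=(1.5951−7.151)/1.2198=-4.5546
k=2: b·v=0.744×3.741=2.7833; √(2b)=1.2198; u=(2.7833+19.33)/1.2198=18.1281, w=(2.7833−19.33)/1.2198=-13.5647
k=3: b·v=0.744×1.276=0.9493; √(2b)=1.2198; u=(0.9493+(-13.261))/1.2198=-10.0929, w=(0.9493−(-13.261))/1.2198=11.6494
k=4: b·v=0.744×2.645=1.9679; √(2b)=1.2198; u=(1.9679+(-22.078))/1.2198=-16.4859, w=(1.9679−(-22.078))/1.2198=19.7124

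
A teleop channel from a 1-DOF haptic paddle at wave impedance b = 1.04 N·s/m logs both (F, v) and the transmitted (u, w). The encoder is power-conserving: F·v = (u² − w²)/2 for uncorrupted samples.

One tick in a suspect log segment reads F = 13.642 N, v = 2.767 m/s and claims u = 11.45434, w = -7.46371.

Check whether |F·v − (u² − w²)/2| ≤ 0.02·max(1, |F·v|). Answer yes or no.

F·v = 13.642×2.767 = 37.74741 W.
(u² − w²)/2 = (131.20190 − 55.70697)/2 = 37.74747 W.
|Δ| = 0.00005;  2% of max(1, |F·v|) = 0.75495.

yes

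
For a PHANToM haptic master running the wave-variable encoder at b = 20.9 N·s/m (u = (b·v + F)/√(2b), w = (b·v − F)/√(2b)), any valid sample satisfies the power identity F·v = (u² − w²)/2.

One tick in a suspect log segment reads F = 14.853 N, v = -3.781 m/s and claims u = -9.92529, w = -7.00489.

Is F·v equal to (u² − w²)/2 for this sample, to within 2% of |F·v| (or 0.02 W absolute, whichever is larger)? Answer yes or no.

F·v = 14.853×(-3.781) = -56.15919 W.
(u² − w²)/2 = (98.51138 − 49.06848)/2 = 24.72145 W.
|Δ| = 80.88064;  2% of max(1, |F·v|) = 1.12318.

no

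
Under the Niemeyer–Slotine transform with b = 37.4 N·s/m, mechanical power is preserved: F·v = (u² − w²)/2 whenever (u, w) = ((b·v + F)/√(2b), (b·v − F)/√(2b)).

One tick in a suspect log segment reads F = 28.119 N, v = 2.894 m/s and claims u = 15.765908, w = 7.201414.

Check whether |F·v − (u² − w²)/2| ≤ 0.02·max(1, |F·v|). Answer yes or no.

no

F·v = 28.119×2.894 = 81.376386 W.
(u² − w²)/2 = (248.563855 − 51.860364)/2 = 98.351746 W.
|Δ| = 16.975360;  2% of max(1, |F·v|) = 1.627528.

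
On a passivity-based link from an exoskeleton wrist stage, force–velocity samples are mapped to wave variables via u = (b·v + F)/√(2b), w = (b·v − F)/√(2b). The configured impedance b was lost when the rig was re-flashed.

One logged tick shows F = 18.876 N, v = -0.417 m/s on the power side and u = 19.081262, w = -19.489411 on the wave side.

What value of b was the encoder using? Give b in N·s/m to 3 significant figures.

u + w = -0.408149;  u + w = √(2b)·v, so √(2b) = -0.408149/(-0.417) = 0.978775.
b = (√(2b))²/2 = 0.958000/2 = 0.479000.
(Check via u − w = 2F/√(2b): u − w = 38.570673, 2F/√(2b) = 38.570679.)

b = 0.479 N·s/m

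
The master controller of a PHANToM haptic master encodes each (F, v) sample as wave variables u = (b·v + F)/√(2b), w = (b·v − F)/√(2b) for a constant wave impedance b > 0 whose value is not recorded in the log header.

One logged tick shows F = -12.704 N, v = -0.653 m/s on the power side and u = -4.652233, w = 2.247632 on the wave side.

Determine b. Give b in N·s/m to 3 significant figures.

u + w = -2.404601;  u + w = √(2b)·v, so √(2b) = -2.404601/(-0.653) = 3.682391.
b = (√(2b))²/2 = 13.560000/2 = 6.780000.
(Check via u − w = 2F/√(2b): u − w = -6.899865, 2F/√(2b) = -6.899866.)

b = 6.78 N·s/m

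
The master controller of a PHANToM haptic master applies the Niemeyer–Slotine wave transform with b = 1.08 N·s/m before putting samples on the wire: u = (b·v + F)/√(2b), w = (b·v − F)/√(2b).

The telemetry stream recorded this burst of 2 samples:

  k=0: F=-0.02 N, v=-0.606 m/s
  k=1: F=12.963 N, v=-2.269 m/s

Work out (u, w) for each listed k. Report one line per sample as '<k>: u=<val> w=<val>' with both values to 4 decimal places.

k=0: b·v=1.08×(-0.606)=-0.6545; √(2b)=1.4697; u=(-0.6545+(-0.02))/1.4697=-0.4589, w=(-0.6545−(-0.02))/1.4697=-0.4317
k=1: b·v=1.08×(-2.269)=-2.4505; √(2b)=1.4697; u=(-2.4505+12.963)/1.4697=7.1528, w=(-2.4505−12.963)/1.4697=-10.4876

0: u=-0.4589 w=-0.4317
1: u=7.1528 w=-10.4876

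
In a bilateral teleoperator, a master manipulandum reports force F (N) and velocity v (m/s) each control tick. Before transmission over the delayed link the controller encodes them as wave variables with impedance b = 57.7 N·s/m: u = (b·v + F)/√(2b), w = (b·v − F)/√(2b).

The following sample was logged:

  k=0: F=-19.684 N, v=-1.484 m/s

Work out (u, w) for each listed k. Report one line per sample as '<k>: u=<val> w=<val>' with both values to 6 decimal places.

k=0: b·v=57.7×(-1.484)=-85.626800; √(2b)=10.742439; u=(-85.626800+(-19.684))/10.742439=-9.803248, w=(-85.626800−(-19.684))/10.742439=-6.138531

0: u=-9.803248 w=-6.138531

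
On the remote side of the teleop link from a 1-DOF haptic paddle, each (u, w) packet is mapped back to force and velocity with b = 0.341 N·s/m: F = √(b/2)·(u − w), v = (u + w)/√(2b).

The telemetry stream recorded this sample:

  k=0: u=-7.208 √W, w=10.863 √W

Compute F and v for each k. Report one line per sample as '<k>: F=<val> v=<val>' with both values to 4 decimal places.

k=0: u−w=-18.0710, u+w=3.6550; √(b/2)=0.4129, √(2b)=0.8258; F=0.4129×(-18.071)=-7.4618, v=3.6550/0.8258=4.4258

0: F=-7.4618 v=4.4258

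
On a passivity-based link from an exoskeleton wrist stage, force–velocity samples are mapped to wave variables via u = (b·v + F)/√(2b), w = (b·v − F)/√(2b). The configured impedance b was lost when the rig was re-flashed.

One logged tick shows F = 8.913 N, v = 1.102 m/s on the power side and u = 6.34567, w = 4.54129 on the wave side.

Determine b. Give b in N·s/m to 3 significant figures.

u + w = 10.8870;  u + w = √(2b)·v, so √(2b) = 10.8870/1.102 = 9.8793.
b = (√(2b))²/2 = 97.6001/2 = 48.8000.
(Check via u − w = 2F/√(2b): u − w = 1.8044, 2F/√(2b) = 1.8044.)

b = 48.8 N·s/m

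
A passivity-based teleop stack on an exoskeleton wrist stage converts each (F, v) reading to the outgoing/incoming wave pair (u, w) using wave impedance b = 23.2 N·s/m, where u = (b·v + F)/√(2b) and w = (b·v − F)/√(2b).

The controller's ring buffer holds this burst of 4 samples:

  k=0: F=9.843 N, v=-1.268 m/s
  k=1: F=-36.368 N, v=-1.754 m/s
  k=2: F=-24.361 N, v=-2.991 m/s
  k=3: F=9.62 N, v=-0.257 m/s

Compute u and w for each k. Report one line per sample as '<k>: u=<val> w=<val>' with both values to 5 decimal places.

k=0: b·v=23.2×(-1.268)=-29.41760; √(2b)=6.81175; u=(-29.41760+9.843)/6.81175=-2.87365, w=(-29.41760−9.843)/6.81175=-5.76365
k=1: b·v=23.2×(-1.754)=-40.69280; √(2b)=6.81175; u=(-40.69280+(-36.368))/6.81175=-11.31291, w=(-40.69280−(-36.368))/6.81175=-0.63490
k=2: b·v=23.2×(-2.991)=-69.39120; √(2b)=6.81175; u=(-69.39120+(-24.361))/6.81175=-13.76330, w=(-69.39120−(-24.361))/6.81175=-6.61066
k=3: b·v=23.2×(-0.257)=-5.96240; √(2b)=6.81175; u=(-5.96240+9.62)/6.81175=0.53695, w=(-5.96240−9.62)/6.81175=-2.28758

0: u=-2.87365 w=-5.76365
1: u=-11.31291 w=-0.63490
2: u=-13.76330 w=-6.61066
3: u=0.53695 w=-2.28758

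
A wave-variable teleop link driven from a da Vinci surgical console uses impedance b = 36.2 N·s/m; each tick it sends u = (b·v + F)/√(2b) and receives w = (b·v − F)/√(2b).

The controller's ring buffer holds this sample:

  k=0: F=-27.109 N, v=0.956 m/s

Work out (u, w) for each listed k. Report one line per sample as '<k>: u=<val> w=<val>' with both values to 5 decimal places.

k=0: b·v=36.2×0.956=34.60720; √(2b)=8.50882; u=(34.60720+(-27.109))/8.50882=0.88123, w=(34.60720−(-27.109))/8.50882=7.25320

0: u=0.88123 w=7.25320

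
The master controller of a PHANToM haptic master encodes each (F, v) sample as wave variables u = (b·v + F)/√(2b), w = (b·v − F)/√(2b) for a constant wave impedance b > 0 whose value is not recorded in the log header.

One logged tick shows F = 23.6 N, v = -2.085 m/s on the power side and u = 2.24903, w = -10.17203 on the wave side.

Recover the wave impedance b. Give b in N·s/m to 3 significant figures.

u + w = -7.9230;  u + w = √(2b)·v, so √(2b) = -7.9230/(-2.085) = 3.8000.
b = (√(2b))²/2 = 14.4400/2 = 7.2200.
(Check via u − w = 2F/√(2b): u − w = 12.4211, 2F/√(2b) = 12.4211.)

b = 7.22 N·s/m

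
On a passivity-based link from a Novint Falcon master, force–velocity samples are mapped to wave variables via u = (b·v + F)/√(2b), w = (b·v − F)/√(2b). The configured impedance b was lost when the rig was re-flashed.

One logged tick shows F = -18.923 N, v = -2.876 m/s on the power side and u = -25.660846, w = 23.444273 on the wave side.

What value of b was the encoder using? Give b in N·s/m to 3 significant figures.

b = 0.297 N·s/m

u + w = -2.216573;  u + w = √(2b)·v, so √(2b) = -2.216573/(-2.876) = 0.770714.
b = (√(2b))²/2 = 0.594000/2 = 0.297000.
(Check via u − w = 2F/√(2b): u − w = -49.105119, 2F/√(2b) = -49.105126.)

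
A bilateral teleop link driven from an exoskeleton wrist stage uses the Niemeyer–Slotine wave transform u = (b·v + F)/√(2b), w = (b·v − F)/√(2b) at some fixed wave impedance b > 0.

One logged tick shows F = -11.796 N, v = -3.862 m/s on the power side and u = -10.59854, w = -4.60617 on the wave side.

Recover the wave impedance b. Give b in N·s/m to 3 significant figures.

u + w = -15.2047;  u + w = √(2b)·v, so √(2b) = -15.2047/(-3.862) = 3.9370.
b = (√(2b))²/2 = 15.5000/2 = 7.7500.
(Check via u − w = 2F/√(2b): u − w = -5.9924, 2F/√(2b) = -5.9924.)

b = 7.75 N·s/m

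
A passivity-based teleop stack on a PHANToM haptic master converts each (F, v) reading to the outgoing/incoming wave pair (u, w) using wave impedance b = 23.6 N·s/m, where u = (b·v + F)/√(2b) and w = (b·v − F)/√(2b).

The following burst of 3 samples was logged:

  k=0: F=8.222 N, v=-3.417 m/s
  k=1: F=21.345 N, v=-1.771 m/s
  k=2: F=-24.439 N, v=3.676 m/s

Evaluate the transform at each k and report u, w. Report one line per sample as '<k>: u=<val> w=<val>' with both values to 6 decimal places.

0: u=-10.541022 w=-12.934539
1: u=-2.976700 w=-9.190470
2: u=9.070241 w=16.184709

k=0: b·v=23.6×(-3.417)=-80.641200; √(2b)=6.870226; u=(-80.641200+8.222)/6.870226=-10.541022, w=(-80.641200−8.222)/6.870226=-12.934539
k=1: b·v=23.6×(-1.771)=-41.795600; √(2b)=6.870226; u=(-41.795600+21.345)/6.870226=-2.976700, w=(-41.795600−21.345)/6.870226=-9.190470
k=2: b·v=23.6×3.676=86.753600; √(2b)=6.870226; u=(86.753600+(-24.439))/6.870226=9.070241, w=(86.753600−(-24.439))/6.870226=16.184709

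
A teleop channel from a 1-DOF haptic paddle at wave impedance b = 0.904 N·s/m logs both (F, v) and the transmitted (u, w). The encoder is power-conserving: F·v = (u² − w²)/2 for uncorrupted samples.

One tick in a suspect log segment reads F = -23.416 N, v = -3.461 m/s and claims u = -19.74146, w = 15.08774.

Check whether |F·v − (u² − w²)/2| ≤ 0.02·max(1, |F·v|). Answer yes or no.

F·v = (-23.416)×(-3.461) = 81.04278 W.
(u² − w²)/2 = (389.72524 − 227.63990)/2 = 81.04267 W.
|Δ| = 0.00010;  2% of max(1, |F·v|) = 1.62086.

yes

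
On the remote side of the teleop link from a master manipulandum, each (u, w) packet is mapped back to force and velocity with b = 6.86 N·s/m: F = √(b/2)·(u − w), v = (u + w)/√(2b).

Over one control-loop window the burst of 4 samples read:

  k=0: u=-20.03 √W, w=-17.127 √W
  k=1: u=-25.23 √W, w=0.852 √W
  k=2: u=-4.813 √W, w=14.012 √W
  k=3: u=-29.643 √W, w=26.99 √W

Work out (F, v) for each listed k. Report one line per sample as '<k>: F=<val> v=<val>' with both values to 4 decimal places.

k=0: u−w=-2.9030, u+w=-37.1570; √(b/2)=1.8520, √(2b)=3.7041; F=1.8520×(-2.903)=-5.3764, v=-37.1570/3.7041=-10.0314
k=1: u−w=-26.0820, u+w=-24.3780; √(b/2)=1.8520, √(2b)=3.7041; F=1.8520×(-26.082)=-48.3045, v=-24.3780/3.7041=-6.5814
k=2: u−w=-18.8250, u+w=9.1990; √(b/2)=1.8520, √(2b)=3.7041; F=1.8520×(-18.825)=-34.8644, v=9.1990/3.7041=2.4835
k=3: u−w=-56.6330, u+w=-2.6530; √(b/2)=1.8520, √(2b)=3.7041; F=1.8520×(-56.633)=-104.8858, v=-2.6530/3.7041=-0.7162

0: F=-5.3764 v=-10.0314
1: F=-48.3045 v=-6.5814
2: F=-34.8644 v=2.4835
3: F=-104.8858 v=-0.7162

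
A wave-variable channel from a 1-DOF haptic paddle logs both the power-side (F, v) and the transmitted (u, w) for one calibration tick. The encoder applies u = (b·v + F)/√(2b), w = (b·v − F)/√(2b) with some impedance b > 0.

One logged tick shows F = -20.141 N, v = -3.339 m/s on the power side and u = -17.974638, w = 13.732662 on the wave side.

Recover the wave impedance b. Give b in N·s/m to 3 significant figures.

u + w = -4.241976;  u + w = √(2b)·v, so √(2b) = -4.241976/(-3.339) = 1.270433.
b = (√(2b))²/2 = 1.614000/2 = 0.807000.
(Check via u − w = 2F/√(2b): u − w = -31.707300, 2F/√(2b) = -31.707298.)

b = 0.807 N·s/m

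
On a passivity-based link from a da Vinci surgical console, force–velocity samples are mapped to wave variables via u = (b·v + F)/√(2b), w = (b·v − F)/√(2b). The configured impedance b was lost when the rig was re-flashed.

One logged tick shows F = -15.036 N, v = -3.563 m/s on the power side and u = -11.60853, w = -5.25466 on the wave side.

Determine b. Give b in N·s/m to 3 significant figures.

b = 11.2 N·s/m

u + w = -16.8632;  u + w = √(2b)·v, so √(2b) = -16.8632/(-3.563) = 4.7329.
b = (√(2b))²/2 = 22.4000/2 = 11.2000.
(Check via u − w = 2F/√(2b): u − w = -6.3539, 2F/√(2b) = -6.3539.)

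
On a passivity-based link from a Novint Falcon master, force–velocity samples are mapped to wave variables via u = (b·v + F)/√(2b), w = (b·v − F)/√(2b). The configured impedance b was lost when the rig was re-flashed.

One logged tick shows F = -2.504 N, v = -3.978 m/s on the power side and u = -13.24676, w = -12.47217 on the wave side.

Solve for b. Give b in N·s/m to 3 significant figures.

b = 20.9 N·s/m

u + w = -25.71893;  u + w = √(2b)·v, so √(2b) = -25.71893/(-3.978) = 6.46529.
b = (√(2b))²/2 = 41.80000/2 = 20.90000.
(Check via u − w = 2F/√(2b): u − w = -0.77459, 2F/√(2b) = -0.77460.)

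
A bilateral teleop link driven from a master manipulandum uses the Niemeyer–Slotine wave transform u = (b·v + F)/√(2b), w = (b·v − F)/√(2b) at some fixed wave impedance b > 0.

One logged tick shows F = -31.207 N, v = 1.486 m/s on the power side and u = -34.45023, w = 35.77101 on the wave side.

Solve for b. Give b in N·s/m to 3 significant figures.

b = 0.395 N·s/m

u + w = 1.3208;  u + w = √(2b)·v, so √(2b) = 1.3208/1.486 = 0.8888.
b = (√(2b))²/2 = 0.7900/2 = 0.3950.
(Check via u − w = 2F/√(2b): u − w = -70.2212, 2F/√(2b) = -70.2215.)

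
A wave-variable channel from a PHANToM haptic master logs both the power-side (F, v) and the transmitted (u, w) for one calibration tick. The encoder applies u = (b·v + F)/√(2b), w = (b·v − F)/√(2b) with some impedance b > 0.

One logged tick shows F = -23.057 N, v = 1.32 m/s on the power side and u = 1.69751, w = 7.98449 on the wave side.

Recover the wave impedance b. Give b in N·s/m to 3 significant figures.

u + w = 9.6820;  u + w = √(2b)·v, so √(2b) = 9.6820/1.32 = 7.3348.
b = (√(2b))²/2 = 53.8000/2 = 26.9000.
(Check via u − w = 2F/√(2b): u − w = -6.2870, 2F/√(2b) = -6.2870.)

b = 26.9 N·s/m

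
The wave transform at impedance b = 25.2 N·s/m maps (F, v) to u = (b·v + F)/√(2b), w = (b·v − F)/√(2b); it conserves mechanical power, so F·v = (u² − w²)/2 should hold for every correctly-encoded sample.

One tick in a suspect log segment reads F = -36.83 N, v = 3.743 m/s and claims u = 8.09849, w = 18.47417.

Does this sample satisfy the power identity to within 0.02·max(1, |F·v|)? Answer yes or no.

F·v = (-36.83)×3.743 = -137.8547 W.
(u² − w²)/2 = (65.5855 − 341.2950)/2 = -137.8547 W.
|Δ| = 0.0000;  2% of max(1, |F·v|) = 2.7571.

yes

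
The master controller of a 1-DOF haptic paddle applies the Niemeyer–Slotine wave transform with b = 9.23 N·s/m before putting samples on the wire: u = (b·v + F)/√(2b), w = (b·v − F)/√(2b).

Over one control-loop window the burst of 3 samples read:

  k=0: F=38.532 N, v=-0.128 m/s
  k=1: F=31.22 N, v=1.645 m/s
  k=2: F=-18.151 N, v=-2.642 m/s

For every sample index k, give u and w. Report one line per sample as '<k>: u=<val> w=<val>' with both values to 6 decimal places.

k=0: b·v=9.23×(-0.128)=-1.181440; √(2b)=4.296510; u=(-1.181440+38.532)/4.296510=8.693232, w=(-1.181440−38.532)/4.296510=-9.243185
k=1: b·v=9.23×1.645=15.183350; √(2b)=4.296510; u=(15.183350+31.22)/4.296510=10.800242, w=(15.183350−31.22)/4.296510=-3.732483
k=2: b·v=9.23×(-2.642)=-24.385660; √(2b)=4.296510; u=(-24.385660+(-18.151))/4.296510=-9.900281, w=(-24.385660−(-18.151))/4.296510=-1.451099

0: u=8.693232 w=-9.243185
1: u=10.800242 w=-3.732483
2: u=-9.900281 w=-1.451099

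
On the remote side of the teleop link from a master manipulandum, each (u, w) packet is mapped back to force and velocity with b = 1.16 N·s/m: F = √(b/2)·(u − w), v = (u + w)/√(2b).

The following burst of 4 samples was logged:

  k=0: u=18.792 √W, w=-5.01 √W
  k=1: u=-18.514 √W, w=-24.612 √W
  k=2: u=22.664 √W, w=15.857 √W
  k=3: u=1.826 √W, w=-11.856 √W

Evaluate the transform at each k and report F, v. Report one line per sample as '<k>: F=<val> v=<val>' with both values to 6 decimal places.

0: F=18.127063 v=9.048326
1: F=4.644098 v=-28.313606
2: F=5.184057 v=25.290276
3: F=10.419901 v=-6.585018

k=0: u−w=23.802000, u+w=13.782000; √(b/2)=0.761577, √(2b)=1.523155; F=0.761577×23.802=18.127063, v=13.782000/1.523155=9.048326
k=1: u−w=6.098000, u+w=-43.126000; √(b/2)=0.761577, √(2b)=1.523155; F=0.761577×6.098=4.644098, v=-43.126000/1.523155=-28.313606
k=2: u−w=6.807000, u+w=38.521000; √(b/2)=0.761577, √(2b)=1.523155; F=0.761577×6.807=5.184057, v=38.521000/1.523155=25.290276
k=3: u−w=13.682000, u+w=-10.030000; √(b/2)=0.761577, √(2b)=1.523155; F=0.761577×13.682=10.419901, v=-10.030000/1.523155=-6.585018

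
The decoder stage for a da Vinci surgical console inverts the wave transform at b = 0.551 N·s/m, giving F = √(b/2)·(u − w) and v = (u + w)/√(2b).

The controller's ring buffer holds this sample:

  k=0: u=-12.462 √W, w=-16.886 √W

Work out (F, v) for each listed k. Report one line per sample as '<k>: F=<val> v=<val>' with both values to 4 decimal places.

k=0: u−w=4.4240, u+w=-29.3480; √(b/2)=0.5249, √(2b)=1.0498; F=0.5249×4.424=2.3221, v=-29.3480/1.0498=-27.9568

0: F=2.3221 v=-27.9568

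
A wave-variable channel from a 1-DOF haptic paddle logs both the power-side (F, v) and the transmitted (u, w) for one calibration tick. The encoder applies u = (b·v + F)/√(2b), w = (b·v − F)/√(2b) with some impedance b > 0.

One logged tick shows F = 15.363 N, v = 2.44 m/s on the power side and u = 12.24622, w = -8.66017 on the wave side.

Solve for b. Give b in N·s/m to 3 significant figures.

u + w = 3.58605;  u + w = √(2b)·v, so √(2b) = 3.58605/2.44 = 1.46969.
b = (√(2b))²/2 = 2.16000/2 = 1.08000.
(Check via u − w = 2F/√(2b): u − w = 20.90639, 2F/√(2b) = 20.90641.)

b = 1.08 N·s/m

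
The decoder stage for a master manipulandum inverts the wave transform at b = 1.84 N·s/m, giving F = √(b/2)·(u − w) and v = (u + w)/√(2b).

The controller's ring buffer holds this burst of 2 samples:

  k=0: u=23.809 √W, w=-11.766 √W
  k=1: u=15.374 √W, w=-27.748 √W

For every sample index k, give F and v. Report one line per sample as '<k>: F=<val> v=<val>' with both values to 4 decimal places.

0: F=34.1223 v=6.2778
1: F=41.3612 v=-6.4504

k=0: u−w=35.5750, u+w=12.0430; √(b/2)=0.9592, √(2b)=1.9183; F=0.9592×35.575=34.1223, v=12.0430/1.9183=6.2778
k=1: u−w=43.1220, u+w=-12.3740; √(b/2)=0.9592, √(2b)=1.9183; F=0.9592×43.122=41.3612, v=-12.3740/1.9183=-6.4504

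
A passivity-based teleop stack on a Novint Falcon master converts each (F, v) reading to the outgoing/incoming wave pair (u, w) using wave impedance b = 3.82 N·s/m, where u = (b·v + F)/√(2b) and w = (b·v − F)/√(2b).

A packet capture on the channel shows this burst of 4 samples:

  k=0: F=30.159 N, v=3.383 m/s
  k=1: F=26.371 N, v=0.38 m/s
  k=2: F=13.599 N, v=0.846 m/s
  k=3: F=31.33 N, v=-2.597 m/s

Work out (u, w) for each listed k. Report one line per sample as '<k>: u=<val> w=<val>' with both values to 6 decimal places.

0: u=15.586542 w=-6.235744
1: u=10.065863 w=-9.015523
2: u=6.089141 w=-3.750750
3: u=7.745671 w=-14.923922

k=0: b·v=3.82×3.383=12.923060; √(2b)=2.764055; u=(12.923060+30.159)/2.764055=15.586542, w=(12.923060−30.159)/2.764055=-6.235744
k=1: b·v=3.82×0.38=1.451600; √(2b)=2.764055; u=(1.451600+26.371)/2.764055=10.065863, w=(1.451600−26.371)/2.764055=-9.015523
k=2: b·v=3.82×0.846=3.231720; √(2b)=2.764055; u=(3.231720+13.599)/2.764055=6.089141, w=(3.231720−13.599)/2.764055=-3.750750
k=3: b·v=3.82×(-2.597)=-9.920540; √(2b)=2.764055; u=(-9.920540+31.33)/2.764055=7.745671, w=(-9.920540−31.33)/2.764055=-14.923922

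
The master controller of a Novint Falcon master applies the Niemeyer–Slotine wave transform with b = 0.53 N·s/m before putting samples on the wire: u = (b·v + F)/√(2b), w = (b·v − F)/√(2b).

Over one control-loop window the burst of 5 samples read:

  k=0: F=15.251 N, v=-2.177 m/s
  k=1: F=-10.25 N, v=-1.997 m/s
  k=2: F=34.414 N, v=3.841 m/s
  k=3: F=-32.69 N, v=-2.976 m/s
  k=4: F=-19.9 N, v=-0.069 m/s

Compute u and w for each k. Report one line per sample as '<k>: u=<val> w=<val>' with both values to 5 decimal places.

0: u=13.69240 w=-15.93376
1: u=-10.98370 w=8.92766
2: u=35.40311 w=-31.44856
3: u=-33.28332 w=30.21935
4: u=-19.36411 w=19.29307

k=0: b·v=0.53×(-2.177)=-1.15381; √(2b)=1.02956; u=(-1.15381+15.251)/1.02956=13.69240, w=(-1.15381−15.251)/1.02956=-15.93376
k=1: b·v=0.53×(-1.997)=-1.05841; √(2b)=1.02956; u=(-1.05841+(-10.25))/1.02956=-10.98370, w=(-1.05841−(-10.25))/1.02956=8.92766
k=2: b·v=0.53×3.841=2.03573; √(2b)=1.02956; u=(2.03573+34.414)/1.02956=35.40311, w=(2.03573−34.414)/1.02956=-31.44856
k=3: b·v=0.53×(-2.976)=-1.57728; √(2b)=1.02956; u=(-1.57728+(-32.69))/1.02956=-33.28332, w=(-1.57728−(-32.69))/1.02956=30.21935
k=4: b·v=0.53×(-0.069)=-0.03657; √(2b)=1.02956; u=(-0.03657+(-19.9))/1.02956=-19.36411, w=(-0.03657−(-19.9))/1.02956=19.29307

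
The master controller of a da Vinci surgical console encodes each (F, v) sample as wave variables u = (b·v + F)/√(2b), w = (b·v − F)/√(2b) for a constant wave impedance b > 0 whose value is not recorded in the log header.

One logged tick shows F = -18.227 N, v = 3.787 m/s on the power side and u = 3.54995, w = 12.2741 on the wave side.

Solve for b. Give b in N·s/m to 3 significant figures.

b = 8.73 N·s/m

u + w = 15.8240;  u + w = √(2b)·v, so √(2b) = 15.8240/3.787 = 4.1785.
b = (√(2b))²/2 = 17.4600/2 = 8.7300.
(Check via u − w = 2F/√(2b): u − w = -8.7242, 2F/√(2b) = -8.7241.)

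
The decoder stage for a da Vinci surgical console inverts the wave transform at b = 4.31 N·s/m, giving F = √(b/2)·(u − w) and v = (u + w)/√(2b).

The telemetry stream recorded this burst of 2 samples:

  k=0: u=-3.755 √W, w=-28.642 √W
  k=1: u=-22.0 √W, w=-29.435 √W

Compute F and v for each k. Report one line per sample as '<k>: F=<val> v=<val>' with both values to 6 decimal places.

0: F=36.533913 v=-11.034462
1: F=10.914519 v=-17.518831

k=0: u−w=24.887000, u+w=-32.397000; √(b/2)=1.467992, √(2b)=2.935984; F=1.467992×24.887=36.533913, v=-32.397000/2.935984=-11.034462
k=1: u−w=7.435000, u+w=-51.435000; √(b/2)=1.467992, √(2b)=2.935984; F=1.467992×7.435=10.914519, v=-51.435000/2.935984=-17.518831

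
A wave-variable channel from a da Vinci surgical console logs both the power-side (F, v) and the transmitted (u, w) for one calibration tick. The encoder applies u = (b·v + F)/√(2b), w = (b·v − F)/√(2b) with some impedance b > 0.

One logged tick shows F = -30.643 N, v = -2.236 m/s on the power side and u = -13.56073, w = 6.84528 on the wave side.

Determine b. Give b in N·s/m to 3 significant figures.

u + w = -6.7154;  u + w = √(2b)·v, so √(2b) = -6.7154/(-2.236) = 3.0033.
b = (√(2b))²/2 = 9.0200/2 = 4.5100.
(Check via u − w = 2F/√(2b): u − w = -20.4060, 2F/√(2b) = -20.4060.)

b = 4.51 N·s/m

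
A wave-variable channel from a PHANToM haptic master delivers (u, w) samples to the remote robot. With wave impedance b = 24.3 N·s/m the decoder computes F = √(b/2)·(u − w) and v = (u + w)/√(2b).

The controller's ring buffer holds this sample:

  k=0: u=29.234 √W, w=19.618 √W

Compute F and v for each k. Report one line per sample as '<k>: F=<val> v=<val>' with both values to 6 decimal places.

0: F=33.518347 v=7.007518

k=0: u−w=9.616000, u+w=48.852000; √(b/2)=3.485685, √(2b)=6.971370; F=3.485685×9.616=33.518347, v=48.852000/6.971370=7.007518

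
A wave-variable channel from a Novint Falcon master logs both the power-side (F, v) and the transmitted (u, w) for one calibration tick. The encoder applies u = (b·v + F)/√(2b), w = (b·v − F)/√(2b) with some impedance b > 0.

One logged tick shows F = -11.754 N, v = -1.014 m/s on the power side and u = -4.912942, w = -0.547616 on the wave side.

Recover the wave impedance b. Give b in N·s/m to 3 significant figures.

u + w = -5.460558;  u + w = √(2b)·v, so √(2b) = -5.460558/(-1.014) = 5.385166.
b = (√(2b))²/2 = 29.000009/2 = 14.500005.
(Check via u − w = 2F/√(2b): u − w = -4.365326, 2F/√(2b) = -4.365325.)

b = 14.5 N·s/m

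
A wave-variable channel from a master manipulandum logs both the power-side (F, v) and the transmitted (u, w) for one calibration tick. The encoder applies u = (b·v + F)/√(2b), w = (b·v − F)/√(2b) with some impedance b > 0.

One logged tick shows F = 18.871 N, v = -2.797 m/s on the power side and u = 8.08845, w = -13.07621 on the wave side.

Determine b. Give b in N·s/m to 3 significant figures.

u + w = -4.98776;  u + w = √(2b)·v, so √(2b) = -4.98776/(-2.797) = 1.78325.
b = (√(2b))²/2 = 3.17999/2 = 1.59000.
(Check via u − w = 2F/√(2b): u − w = 21.16466, 2F/√(2b) = 21.16469.)

b = 1.59 N·s/m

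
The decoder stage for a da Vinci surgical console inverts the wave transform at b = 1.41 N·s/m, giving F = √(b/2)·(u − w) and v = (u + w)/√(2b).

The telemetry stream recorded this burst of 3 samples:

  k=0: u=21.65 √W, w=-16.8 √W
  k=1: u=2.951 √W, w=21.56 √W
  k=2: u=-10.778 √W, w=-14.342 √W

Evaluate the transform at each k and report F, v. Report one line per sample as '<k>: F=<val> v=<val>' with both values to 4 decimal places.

0: F=32.2843 v=2.8881
1: F=-15.6249 v=14.5961
2: F=2.9925 v=-14.9587

k=0: u−w=38.4500, u+w=4.8500; √(b/2)=0.8396, √(2b)=1.6793; F=0.8396×38.45=32.2843, v=4.8500/1.6793=2.8881
k=1: u−w=-18.6090, u+w=24.5110; √(b/2)=0.8396, √(2b)=1.6793; F=0.8396×(-18.609)=-15.6249, v=24.5110/1.6793=14.5961
k=2: u−w=3.5640, u+w=-25.1200; √(b/2)=0.8396, √(2b)=1.6793; F=0.8396×3.564=2.9925, v=-25.1200/1.6793=-14.9587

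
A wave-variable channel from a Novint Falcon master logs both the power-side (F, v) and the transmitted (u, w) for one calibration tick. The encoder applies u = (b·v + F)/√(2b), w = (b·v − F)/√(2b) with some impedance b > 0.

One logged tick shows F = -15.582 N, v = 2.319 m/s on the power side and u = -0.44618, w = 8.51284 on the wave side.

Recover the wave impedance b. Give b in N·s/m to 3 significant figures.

b = 6.05 N·s/m

u + w = 8.0667;  u + w = √(2b)·v, so √(2b) = 8.0667/2.319 = 3.4785.
b = (√(2b))²/2 = 12.1000/2 = 6.0500.
(Check via u − w = 2F/√(2b): u − w = -8.9590, 2F/√(2b) = -8.9590.)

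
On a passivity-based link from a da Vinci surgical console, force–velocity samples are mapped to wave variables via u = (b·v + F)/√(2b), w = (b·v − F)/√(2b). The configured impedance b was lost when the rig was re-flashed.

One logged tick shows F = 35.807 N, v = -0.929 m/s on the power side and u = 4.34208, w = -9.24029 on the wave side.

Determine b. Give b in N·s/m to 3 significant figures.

u + w = -4.89821;  u + w = √(2b)·v, so √(2b) = -4.89821/(-0.929) = 5.27256.
b = (√(2b))²/2 = 27.79991/2 = 13.89995.
(Check via u − w = 2F/√(2b): u − w = 13.58237, 2F/√(2b) = 13.58239.)

b = 13.9 N·s/m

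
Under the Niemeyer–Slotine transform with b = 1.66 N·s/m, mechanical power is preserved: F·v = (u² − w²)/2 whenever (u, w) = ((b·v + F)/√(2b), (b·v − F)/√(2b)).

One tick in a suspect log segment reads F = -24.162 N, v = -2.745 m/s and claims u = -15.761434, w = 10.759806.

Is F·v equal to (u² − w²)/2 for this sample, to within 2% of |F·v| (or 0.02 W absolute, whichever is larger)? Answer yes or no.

F·v = (-24.162)×(-2.745) = 66.324690 W.
(u² − w²)/2 = (248.422802 − 115.773425)/2 = 66.324688 W.
|Δ| = 0.000002;  2% of max(1, |F·v|) = 1.326494.

yes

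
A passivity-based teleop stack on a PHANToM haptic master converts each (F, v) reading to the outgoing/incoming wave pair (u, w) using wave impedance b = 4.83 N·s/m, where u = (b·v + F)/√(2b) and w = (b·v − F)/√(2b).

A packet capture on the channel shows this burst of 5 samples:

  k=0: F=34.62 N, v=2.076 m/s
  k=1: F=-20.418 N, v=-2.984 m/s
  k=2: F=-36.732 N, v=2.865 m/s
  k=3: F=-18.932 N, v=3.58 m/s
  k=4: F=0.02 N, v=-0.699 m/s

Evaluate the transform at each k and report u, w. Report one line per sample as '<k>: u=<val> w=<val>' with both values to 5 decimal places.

k=0: b·v=4.83×2.076=10.02708; √(2b)=3.10805; u=(10.02708+34.62)/3.10805=14.36496, w=(10.02708−34.62)/3.10805=-7.91264
k=1: b·v=4.83×(-2.984)=-14.41272; √(2b)=3.10805; u=(-14.41272+(-20.418))/3.10805=-11.20660, w=(-14.41272−(-20.418))/3.10805=1.93217
k=2: b·v=4.83×2.865=13.83795; √(2b)=3.10805; u=(13.83795+(-36.732))/3.10805=-7.36604, w=(13.83795−(-36.732))/3.10805=16.27061
k=3: b·v=4.83×3.58=17.29140; √(2b)=3.10805; u=(17.29140+(-18.932))/3.10805=-0.52785, w=(17.29140−(-18.932))/3.10805=11.65469
k=4: b·v=4.83×(-0.699)=-3.37617; √(2b)=3.10805; u=(-3.37617+0.02)/3.10805=-1.07983, w=(-3.37617−0.02)/3.10805=-1.09270

0: u=14.36496 w=-7.91264
1: u=-11.20660 w=1.93217
2: u=-7.36604 w=16.27061
3: u=-0.52785 w=11.65469
4: u=-1.07983 w=-1.09270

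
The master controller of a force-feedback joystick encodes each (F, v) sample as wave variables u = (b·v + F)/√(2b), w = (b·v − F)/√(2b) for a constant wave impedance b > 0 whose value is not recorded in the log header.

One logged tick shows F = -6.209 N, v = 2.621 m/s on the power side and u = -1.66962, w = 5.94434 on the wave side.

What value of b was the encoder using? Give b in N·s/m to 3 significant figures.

u + w = 4.2747;  u + w = √(2b)·v, so √(2b) = 4.2747/2.621 = 1.6310.
b = (√(2b))²/2 = 2.6600/2 = 1.3300.
(Check via u − w = 2F/√(2b): u − w = -7.6140, 2F/√(2b) = -7.6140.)

b = 1.33 N·s/m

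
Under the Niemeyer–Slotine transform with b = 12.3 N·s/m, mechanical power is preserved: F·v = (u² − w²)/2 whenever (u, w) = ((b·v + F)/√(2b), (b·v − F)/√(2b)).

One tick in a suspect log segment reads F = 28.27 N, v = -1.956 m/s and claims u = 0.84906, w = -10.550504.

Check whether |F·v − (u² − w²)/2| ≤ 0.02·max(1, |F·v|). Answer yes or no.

yes

F·v = 28.27×(-1.956) = -55.296120 W.
(u² − w²)/2 = (0.720903 − 111.313135)/2 = -55.296116 W.
|Δ| = 0.000004;  2% of max(1, |F·v|) = 1.105922.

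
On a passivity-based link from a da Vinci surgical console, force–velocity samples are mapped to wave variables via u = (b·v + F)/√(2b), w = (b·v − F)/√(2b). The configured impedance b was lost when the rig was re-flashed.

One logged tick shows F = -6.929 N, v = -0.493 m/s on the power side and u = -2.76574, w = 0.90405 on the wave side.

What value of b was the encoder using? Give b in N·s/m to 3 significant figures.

b = 7.13 N·s/m

u + w = -1.86169;  u + w = √(2b)·v, so √(2b) = -1.86169/(-0.493) = 3.77625.
b = (√(2b))²/2 = 14.26004/2 = 7.13002.
(Check via u − w = 2F/√(2b): u − w = -3.66979, 2F/√(2b) = -3.66978.)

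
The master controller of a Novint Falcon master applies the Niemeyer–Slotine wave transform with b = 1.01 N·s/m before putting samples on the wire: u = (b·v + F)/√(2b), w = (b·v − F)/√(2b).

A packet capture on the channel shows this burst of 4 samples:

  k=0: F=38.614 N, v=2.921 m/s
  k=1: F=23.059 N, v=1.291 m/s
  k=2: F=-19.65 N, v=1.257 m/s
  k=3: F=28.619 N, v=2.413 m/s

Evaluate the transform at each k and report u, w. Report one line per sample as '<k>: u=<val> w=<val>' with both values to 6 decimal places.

0: u=29.244476 w=-25.092955
1: u=17.141684 w=-15.306828
2: u=-12.932425 w=14.718958
3: u=21.851017 w=-18.421499

k=0: b·v=1.01×2.921=2.950210; √(2b)=1.421267; u=(2.950210+38.614)/1.421267=29.244476, w=(2.950210−38.614)/1.421267=-25.092955
k=1: b·v=1.01×1.291=1.303910; √(2b)=1.421267; u=(1.303910+23.059)/1.421267=17.141684, w=(1.303910−23.059)/1.421267=-15.306828
k=2: b·v=1.01×1.257=1.269570; √(2b)=1.421267; u=(1.269570+(-19.65))/1.421267=-12.932425, w=(1.269570−(-19.65))/1.421267=14.718958
k=3: b·v=1.01×2.413=2.437130; √(2b)=1.421267; u=(2.437130+28.619)/1.421267=21.851017, w=(2.437130−28.619)/1.421267=-18.421499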